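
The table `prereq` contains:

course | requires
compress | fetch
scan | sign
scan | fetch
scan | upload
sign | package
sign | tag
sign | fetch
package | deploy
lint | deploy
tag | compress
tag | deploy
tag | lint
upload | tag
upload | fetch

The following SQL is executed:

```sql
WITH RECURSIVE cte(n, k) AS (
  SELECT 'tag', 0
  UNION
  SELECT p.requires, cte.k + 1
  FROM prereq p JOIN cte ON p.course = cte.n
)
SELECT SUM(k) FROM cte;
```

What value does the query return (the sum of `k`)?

Base: (tag, k=0).
Iteration 1: edges from {tag} -> (compress, k=1), (deploy, k=1), (lint, k=1).
Iteration 2: edges from {compress,deploy,lint} -> (deploy, k=2), (fetch, k=2).
Iteration 3: no outgoing edges from {deploy,fetch}; recursion stops.
SUM(k) = 0 + 1 + 1 + 1 + 2 + 2 = 7.

7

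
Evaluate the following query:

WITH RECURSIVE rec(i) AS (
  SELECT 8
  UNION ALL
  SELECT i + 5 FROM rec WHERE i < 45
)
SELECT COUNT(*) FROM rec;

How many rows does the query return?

9

Base: i=8.
Iteration 1: 8 < 45 holds -> i = 8 + 5 = 13.
Iteration 2: 13 < 45 holds -> i = 13 + 5 = 18.
Iteration 3: 18 < 45 holds -> i = 18 + 5 = 23.
Iteration 4: 23 < 45 holds -> i = 23 + 5 = 28.
Iteration 5: 28 < 45 holds -> i = 28 + 5 = 33.
Iteration 6: 33 < 45 holds -> i = 33 + 5 = 38.
Iteration 7: 38 < 45 holds -> i = 38 + 5 = 43.
Iteration 8: 43 < 45 holds -> i = 43 + 5 = 48.
Iteration 9: 48 < 45 fails; recursion stops.
Total rows emitted: 9.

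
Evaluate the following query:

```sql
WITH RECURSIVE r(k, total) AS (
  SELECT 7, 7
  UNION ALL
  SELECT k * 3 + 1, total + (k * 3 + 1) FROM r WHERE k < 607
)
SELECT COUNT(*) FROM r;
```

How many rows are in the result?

Base: k=7, total=7.
Iteration 1: 7 < 607 holds -> k = 7 * 3 + 1 = 22, total = 7 + 22 = 29.
Iteration 2: 22 < 607 holds -> k = 22 * 3 + 1 = 67, total = 29 + 67 = 96.
Iteration 3: 67 < 607 holds -> k = 67 * 3 + 1 = 202, total = 96 + 202 = 298.
Iteration 4: 202 < 607 holds -> k = 202 * 3 + 1 = 607, total = 298 + 607 = 905.
Iteration 5: 607 < 607 fails; recursion stops.
Total rows emitted: 5.

5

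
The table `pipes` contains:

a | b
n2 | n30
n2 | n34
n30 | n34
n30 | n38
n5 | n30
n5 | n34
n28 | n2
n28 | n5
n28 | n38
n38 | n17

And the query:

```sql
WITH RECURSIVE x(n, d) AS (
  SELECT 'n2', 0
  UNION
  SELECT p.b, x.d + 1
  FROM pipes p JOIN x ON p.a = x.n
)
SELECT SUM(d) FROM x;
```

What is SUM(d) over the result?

9

Base: (n2, d=0).
Iteration 1: edges from {n2} -> (n30, d=1), (n34, d=1).
Iteration 2: edges from {n30,n34} -> (n34, d=2), (n38, d=2).
Iteration 3: edges from {n34,n38} -> (n17, d=3).
Iteration 4: no outgoing edges from {n17}; recursion stops.
SUM(d) = 0 + 1 + 1 + 2 + 2 + 3 = 9.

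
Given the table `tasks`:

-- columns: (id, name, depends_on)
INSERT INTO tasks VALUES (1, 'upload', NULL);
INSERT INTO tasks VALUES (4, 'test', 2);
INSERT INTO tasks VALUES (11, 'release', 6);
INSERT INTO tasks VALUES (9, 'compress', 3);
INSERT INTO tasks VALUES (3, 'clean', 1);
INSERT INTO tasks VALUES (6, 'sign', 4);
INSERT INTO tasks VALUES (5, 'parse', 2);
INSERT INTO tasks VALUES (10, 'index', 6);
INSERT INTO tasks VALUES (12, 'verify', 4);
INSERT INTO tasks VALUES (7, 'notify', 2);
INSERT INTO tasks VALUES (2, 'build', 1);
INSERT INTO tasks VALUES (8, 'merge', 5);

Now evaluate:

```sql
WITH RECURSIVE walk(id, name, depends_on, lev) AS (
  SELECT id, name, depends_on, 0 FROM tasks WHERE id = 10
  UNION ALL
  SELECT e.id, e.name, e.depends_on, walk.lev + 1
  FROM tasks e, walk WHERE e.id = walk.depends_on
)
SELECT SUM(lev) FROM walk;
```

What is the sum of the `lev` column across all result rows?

10

Base: id=10 (index), depends_on=6, lev 0.
Iteration 1: join on id=6 -> sign (id 6, depends_on=4, lev 1).
Iteration 2: join on id=4 -> test (id 4, depends_on=2, lev 2).
Iteration 3: join on id=2 -> build (id 2, depends_on=1, lev 3).
Iteration 4: join on id=1 -> upload (id 1, depends_on=NULL, lev 4).
Iteration 5: depends_on is NULL; no match; recursion stops.
SUM(lev) = 0 + 1 + 2 + 3 + 4 = 10.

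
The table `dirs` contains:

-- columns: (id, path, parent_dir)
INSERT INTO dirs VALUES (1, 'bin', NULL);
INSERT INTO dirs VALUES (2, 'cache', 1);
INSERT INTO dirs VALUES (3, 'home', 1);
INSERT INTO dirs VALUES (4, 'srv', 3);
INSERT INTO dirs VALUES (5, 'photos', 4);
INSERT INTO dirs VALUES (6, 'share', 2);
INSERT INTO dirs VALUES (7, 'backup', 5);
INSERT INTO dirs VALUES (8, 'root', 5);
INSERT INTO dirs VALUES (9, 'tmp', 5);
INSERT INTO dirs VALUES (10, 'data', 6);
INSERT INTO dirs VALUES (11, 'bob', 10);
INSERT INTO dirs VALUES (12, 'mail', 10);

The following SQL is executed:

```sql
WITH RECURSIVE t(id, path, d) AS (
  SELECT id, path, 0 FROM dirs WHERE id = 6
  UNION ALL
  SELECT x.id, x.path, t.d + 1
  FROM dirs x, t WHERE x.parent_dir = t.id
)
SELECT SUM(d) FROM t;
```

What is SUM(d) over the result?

Base: id=6 (share) at d 0.
Iteration 1: rows with parent_dir in {6} -> data (id 10, d 1).
Iteration 2: rows with parent_dir in {10} -> bob (id 11, d 2), mail (id 12, d 2).
Iteration 3: no rows with parent_dir in {11,12}; recursion stops.
SUM(d) = 0 + 1 + 2 + 2 = 5.

5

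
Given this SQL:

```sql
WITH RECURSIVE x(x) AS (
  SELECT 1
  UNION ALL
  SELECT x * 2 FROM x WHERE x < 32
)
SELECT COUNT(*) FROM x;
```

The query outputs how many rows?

Base: x=1.
Iteration 1: 1 < 32 holds -> x = 1 * 2 = 2.
Iteration 2: 2 < 32 holds -> x = 2 * 2 = 4.
Iteration 3: 4 < 32 holds -> x = 4 * 2 = 8.
Iteration 4: 8 < 32 holds -> x = 8 * 2 = 16.
Iteration 5: 16 < 32 holds -> x = 16 * 2 = 32.
Iteration 6: 32 < 32 fails; recursion stops.
Total rows emitted: 6.

6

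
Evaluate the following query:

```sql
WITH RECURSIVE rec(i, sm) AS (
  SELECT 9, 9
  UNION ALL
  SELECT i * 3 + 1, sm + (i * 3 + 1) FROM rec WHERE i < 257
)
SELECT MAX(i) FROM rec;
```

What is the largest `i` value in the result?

Base: i=9, sm=9.
Iteration 1: 9 < 257 holds -> i = 9 * 3 + 1 = 28, sm = 9 + 28 = 37.
Iteration 2: 28 < 257 holds -> i = 28 * 3 + 1 = 85, sm = 37 + 85 = 122.
Iteration 3: 85 < 257 holds -> i = 85 * 3 + 1 = 256, sm = 122 + 256 = 378.
Iteration 4: 256 < 257 holds -> i = 256 * 3 + 1 = 769, sm = 378 + 769 = 1147.
Iteration 5: 769 < 257 fails; recursion stops.
i values: 9, 28, 85, 256, 769; the maximum is 769.

769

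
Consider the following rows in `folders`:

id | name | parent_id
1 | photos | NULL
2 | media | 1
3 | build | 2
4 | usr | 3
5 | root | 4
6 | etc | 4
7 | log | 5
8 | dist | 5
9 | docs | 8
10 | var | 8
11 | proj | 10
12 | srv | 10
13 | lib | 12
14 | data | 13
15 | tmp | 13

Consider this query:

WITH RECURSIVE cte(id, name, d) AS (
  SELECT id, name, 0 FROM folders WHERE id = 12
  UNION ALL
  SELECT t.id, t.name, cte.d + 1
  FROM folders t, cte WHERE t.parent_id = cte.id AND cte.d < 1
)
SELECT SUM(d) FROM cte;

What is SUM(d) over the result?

1

Base: id=12 (srv) at d 0.
Iteration 1: rows with parent_id in {12} -> lib (id 13, d 1).
Iteration 2: d < 1 fails for all current rows; recursion stops.
SUM(d) = 0 + 1 = 1.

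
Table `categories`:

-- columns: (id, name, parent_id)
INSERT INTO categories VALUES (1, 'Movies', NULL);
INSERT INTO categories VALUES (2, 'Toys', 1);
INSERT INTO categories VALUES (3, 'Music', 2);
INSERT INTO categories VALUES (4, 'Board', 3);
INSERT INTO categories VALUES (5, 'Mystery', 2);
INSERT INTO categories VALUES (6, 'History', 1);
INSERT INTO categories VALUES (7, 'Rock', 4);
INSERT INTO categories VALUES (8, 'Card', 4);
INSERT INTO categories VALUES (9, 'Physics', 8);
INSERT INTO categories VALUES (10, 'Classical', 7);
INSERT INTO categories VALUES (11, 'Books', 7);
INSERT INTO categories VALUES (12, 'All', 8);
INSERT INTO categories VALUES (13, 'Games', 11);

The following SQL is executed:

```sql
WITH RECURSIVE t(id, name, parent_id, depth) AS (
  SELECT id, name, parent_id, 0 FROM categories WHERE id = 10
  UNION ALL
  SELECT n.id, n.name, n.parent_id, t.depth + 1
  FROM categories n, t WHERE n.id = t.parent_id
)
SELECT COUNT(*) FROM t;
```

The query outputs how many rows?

6

Base: id=10 (Classical), parent_id=7, depth 0.
Iteration 1: join on id=7 -> Rock (id 7, parent_id=4, depth 1).
Iteration 2: join on id=4 -> Board (id 4, parent_id=3, depth 2).
Iteration 3: join on id=3 -> Music (id 3, parent_id=2, depth 3).
Iteration 4: join on id=2 -> Toys (id 2, parent_id=1, depth 4).
Iteration 5: join on id=1 -> Movies (id 1, parent_id=NULL, depth 5).
Iteration 6: parent_id is NULL; no match; recursion stops.
Total rows emitted: 6.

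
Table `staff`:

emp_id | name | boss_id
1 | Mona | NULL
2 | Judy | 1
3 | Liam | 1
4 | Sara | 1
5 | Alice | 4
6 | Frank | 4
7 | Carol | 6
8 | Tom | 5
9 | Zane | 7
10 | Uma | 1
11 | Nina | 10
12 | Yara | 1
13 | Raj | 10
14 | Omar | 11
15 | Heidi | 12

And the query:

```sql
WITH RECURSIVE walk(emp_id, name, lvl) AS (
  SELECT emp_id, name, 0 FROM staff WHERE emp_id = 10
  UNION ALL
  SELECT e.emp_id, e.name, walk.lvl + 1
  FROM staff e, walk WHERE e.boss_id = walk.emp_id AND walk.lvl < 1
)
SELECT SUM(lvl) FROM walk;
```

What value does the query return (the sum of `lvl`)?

2

Base: emp_id=10 (Uma) at lvl 0.
Iteration 1: rows with boss_id in {10} -> Nina (id 11, lvl 1), Raj (id 13, lvl 1).
Iteration 2: lvl < 1 fails for all current rows; recursion stops.
SUM(lvl) = 0 + 1 + 1 = 2.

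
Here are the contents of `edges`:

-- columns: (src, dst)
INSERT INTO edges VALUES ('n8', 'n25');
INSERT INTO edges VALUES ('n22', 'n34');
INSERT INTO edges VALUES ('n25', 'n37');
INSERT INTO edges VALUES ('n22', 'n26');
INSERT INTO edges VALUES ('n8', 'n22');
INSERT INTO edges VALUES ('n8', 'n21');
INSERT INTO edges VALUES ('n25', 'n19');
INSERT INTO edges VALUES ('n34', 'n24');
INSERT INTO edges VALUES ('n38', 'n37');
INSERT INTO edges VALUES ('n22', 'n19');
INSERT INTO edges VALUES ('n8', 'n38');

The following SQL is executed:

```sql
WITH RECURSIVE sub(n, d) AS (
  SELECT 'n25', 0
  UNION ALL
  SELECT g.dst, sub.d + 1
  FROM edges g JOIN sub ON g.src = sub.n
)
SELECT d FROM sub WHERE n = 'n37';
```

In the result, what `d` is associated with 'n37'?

Base: (n25, d=0).
Iteration 1: edges from {n25} -> (n19, d=1), (n37, d=1).
Iteration 2: no outgoing edges from {n19,n37}; recursion stops.

1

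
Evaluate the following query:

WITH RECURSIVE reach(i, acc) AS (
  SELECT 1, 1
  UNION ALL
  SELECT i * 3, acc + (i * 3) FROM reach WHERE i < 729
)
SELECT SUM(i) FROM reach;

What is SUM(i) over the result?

Base: i=1, acc=1.
Iteration 1: 1 < 729 holds -> i = 1 * 3 = 3, acc = 1 + 3 = 4.
Iteration 2: 3 < 729 holds -> i = 3 * 3 = 9, acc = 4 + 9 = 13.
Iteration 3: 9 < 729 holds -> i = 9 * 3 = 27, acc = 13 + 27 = 40.
Iteration 4: 27 < 729 holds -> i = 27 * 3 = 81, acc = 40 + 81 = 121.
Iteration 5: 81 < 729 holds -> i = 81 * 3 = 243, acc = 121 + 243 = 364.
Iteration 6: 243 < 729 holds -> i = 243 * 3 = 729, acc = 364 + 729 = 1093.
Iteration 7: 729 < 729 fails; recursion stops.
SUM(i) = 1 + 3 + 9 + 27 + 81 + 243 + 729 = 1093.

1093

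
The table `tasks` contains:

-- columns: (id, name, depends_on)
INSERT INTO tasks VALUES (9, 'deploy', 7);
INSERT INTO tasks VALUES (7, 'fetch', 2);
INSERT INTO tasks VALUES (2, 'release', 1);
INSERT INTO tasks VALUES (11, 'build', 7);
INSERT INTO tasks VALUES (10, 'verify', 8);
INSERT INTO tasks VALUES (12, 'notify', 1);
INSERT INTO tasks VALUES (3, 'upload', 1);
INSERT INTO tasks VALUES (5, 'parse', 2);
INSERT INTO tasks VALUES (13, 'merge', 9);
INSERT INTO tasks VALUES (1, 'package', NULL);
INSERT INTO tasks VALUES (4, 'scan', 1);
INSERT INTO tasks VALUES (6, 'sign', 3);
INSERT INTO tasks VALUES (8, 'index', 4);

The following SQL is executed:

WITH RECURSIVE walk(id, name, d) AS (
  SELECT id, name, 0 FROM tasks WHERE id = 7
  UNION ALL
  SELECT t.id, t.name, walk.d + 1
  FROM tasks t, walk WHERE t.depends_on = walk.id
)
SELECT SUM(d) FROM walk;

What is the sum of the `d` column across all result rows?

Base: id=7 (fetch) at d 0.
Iteration 1: rows with depends_on in {7} -> deploy (id 9, d 1), build (id 11, d 1).
Iteration 2: rows with depends_on in {9,11} -> merge (id 13, d 2).
Iteration 3: no rows with depends_on in {13}; recursion stops.
SUM(d) = 0 + 1 + 1 + 2 = 4.

4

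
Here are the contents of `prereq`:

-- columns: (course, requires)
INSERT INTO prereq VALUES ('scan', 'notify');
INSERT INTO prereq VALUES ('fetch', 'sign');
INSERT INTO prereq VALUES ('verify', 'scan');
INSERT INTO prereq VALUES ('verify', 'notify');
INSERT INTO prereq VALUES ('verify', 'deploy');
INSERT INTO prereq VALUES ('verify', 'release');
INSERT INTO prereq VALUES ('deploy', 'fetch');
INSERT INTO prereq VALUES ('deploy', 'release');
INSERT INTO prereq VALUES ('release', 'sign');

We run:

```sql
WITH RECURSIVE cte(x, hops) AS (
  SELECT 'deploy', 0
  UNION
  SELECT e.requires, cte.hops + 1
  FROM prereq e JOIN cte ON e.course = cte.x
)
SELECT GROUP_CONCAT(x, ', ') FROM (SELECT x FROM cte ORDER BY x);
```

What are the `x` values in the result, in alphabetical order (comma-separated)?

Base: (deploy, hops=0).
Iteration 1: edges from {deploy} -> (fetch, hops=1), (release, hops=1).
Iteration 2: edges from {fetch,release} -> (sign, hops=2). [UNION drops 1 duplicate row(s)]
Iteration 3: no outgoing edges from {sign}; recursion stops.

deploy, fetch, release, sign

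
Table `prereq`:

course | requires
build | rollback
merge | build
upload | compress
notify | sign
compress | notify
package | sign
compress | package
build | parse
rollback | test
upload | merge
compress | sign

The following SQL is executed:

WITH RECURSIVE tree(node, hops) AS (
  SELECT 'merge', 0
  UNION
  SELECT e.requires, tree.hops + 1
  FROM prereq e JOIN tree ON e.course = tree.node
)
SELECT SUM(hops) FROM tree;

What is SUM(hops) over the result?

Base: (merge, hops=0).
Iteration 1: edges from {merge} -> (build, hops=1).
Iteration 2: edges from {build} -> (parse, hops=2), (rollback, hops=2).
Iteration 3: edges from {parse,rollback} -> (test, hops=3).
Iteration 4: no outgoing edges from {test}; recursion stops.
SUM(hops) = 0 + 1 + 2 + 2 + 3 = 8.

8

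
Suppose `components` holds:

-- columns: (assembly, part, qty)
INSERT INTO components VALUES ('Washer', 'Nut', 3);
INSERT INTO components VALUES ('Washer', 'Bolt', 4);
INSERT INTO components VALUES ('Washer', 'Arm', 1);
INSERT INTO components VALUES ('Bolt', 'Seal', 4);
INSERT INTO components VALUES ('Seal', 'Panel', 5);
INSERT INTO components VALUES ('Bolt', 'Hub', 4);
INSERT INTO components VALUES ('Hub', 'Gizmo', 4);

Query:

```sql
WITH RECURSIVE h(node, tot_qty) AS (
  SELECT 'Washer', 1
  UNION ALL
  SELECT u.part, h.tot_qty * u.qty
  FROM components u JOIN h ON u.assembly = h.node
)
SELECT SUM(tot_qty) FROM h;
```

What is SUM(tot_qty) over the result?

185

Base: (Washer, tot_qty=1).
Iteration 1: components of {Washer} -> Arm = 1*1 = 1, Bolt = 1*4 = 4, Nut = 1*3 = 3.
Iteration 2: components of {Arm,Bolt,Nut} -> Hub = 4*4 = 16, Seal = 4*4 = 16.
Iteration 3: components of {Hub,Seal} -> Gizmo = 16*4 = 64, Panel = 16*5 = 80.
Iteration 4: no further components; recursion stops.
SUM(tot_qty) = 1 + 3 + 4 + 1 + 16 + 16 + 80 + 64 = 185.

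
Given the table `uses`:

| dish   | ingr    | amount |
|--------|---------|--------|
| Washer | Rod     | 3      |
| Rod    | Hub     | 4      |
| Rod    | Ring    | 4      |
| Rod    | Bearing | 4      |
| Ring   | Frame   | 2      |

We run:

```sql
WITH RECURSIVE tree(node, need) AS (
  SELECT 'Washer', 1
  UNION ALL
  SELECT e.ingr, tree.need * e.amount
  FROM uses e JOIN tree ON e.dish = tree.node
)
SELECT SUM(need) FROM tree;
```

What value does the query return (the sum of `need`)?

64

Base: (Washer, need=1).
Iteration 1: components of {Washer} -> Rod = 1*3 = 3.
Iteration 2: components of {Rod} -> Bearing = 3*4 = 12, Hub = 3*4 = 12, Ring = 3*4 = 12.
Iteration 3: components of {Bearing,Hub,Ring} -> Frame = 12*2 = 24.
Iteration 4: no further components; recursion stops.
SUM(need) = 1 + 3 + 12 + 12 + 12 + 24 = 64.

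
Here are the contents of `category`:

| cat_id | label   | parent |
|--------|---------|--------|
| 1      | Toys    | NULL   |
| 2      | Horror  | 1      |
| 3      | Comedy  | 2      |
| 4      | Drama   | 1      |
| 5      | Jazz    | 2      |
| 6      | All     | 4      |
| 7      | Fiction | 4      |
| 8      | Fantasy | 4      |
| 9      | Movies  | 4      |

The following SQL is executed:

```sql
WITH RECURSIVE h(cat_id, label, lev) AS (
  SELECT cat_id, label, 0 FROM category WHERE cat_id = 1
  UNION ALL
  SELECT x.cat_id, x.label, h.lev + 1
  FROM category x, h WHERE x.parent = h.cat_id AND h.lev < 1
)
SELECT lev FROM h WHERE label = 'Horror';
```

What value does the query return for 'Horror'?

1

Base: cat_id=1 (Toys) at lev 0.
Iteration 1: rows with parent in {1} -> Horror (id 2, lev 1), Drama (id 4, lev 1).
Iteration 2: lev < 1 fails for all current rows; recursion stops.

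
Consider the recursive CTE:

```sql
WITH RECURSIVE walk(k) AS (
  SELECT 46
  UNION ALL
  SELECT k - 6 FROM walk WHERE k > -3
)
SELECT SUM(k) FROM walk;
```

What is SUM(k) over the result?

Base: k=46.
Iteration 1: 46 > -3 holds -> k = 46 - 6 = 40.
Iteration 2: 40 > -3 holds -> k = 40 - 6 = 34.
Iteration 3: 34 > -3 holds -> k = 34 - 6 = 28.
Iteration 4: 28 > -3 holds -> k = 28 - 6 = 22.
Iteration 5: 22 > -3 holds -> k = 22 - 6 = 16.
Iteration 6: 16 > -3 holds -> k = 16 - 6 = 10.
Iteration 7: 10 > -3 holds -> k = 10 - 6 = 4.
Iteration 8: 4 > -3 holds -> k = 4 - 6 = -2.
Iteration 9: -2 > -3 holds -> k = -2 - 6 = -8.
Iteration 10: -8 > -3 fails; recursion stops.
SUM(k) = 46 + 40 + 34 + 28 + 22 + 16 + 10 + 4 + -2 + -8 = 190.

190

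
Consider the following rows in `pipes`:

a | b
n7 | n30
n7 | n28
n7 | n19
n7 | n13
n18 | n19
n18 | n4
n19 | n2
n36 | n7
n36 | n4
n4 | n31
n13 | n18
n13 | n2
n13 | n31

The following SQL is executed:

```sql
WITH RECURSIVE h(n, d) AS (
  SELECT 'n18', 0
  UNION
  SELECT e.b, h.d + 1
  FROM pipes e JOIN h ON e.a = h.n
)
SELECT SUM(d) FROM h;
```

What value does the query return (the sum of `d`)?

Base: (n18, d=0).
Iteration 1: edges from {n18} -> (n19, d=1), (n4, d=1).
Iteration 2: edges from {n19,n4} -> (n2, d=2), (n31, d=2).
Iteration 3: no outgoing edges from {n2,n31}; recursion stops.
SUM(d) = 0 + 1 + 1 + 2 + 2 = 6.

6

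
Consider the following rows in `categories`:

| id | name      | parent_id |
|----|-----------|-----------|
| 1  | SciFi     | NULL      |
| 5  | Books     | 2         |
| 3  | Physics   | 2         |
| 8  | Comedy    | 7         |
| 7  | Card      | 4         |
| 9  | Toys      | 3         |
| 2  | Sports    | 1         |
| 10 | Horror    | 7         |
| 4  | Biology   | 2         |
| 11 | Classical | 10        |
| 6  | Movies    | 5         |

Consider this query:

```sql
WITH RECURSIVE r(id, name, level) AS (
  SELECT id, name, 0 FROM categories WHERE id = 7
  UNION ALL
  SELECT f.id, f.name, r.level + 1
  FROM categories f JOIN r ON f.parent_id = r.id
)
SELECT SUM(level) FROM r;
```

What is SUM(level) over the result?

4

Base: id=7 (Card) at level 0.
Iteration 1: rows with parent_id in {7} -> Comedy (id 8, level 1), Horror (id 10, level 1).
Iteration 2: rows with parent_id in {8,10} -> Classical (id 11, level 2).
Iteration 3: no rows with parent_id in {11}; recursion stops.
SUM(level) = 0 + 1 + 1 + 2 = 4.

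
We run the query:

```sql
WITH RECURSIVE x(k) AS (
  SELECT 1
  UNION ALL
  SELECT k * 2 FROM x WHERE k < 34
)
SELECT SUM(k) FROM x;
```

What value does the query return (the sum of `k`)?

127

Base: k=1.
Iteration 1: 1 < 34 holds -> k = 1 * 2 = 2.
Iteration 2: 2 < 34 holds -> k = 2 * 2 = 4.
Iteration 3: 4 < 34 holds -> k = 4 * 2 = 8.
Iteration 4: 8 < 34 holds -> k = 8 * 2 = 16.
Iteration 5: 16 < 34 holds -> k = 16 * 2 = 32.
Iteration 6: 32 < 34 holds -> k = 32 * 2 = 64.
Iteration 7: 64 < 34 fails; recursion stops.
SUM(k) = 1 + 2 + 4 + 8 + 16 + 32 + 64 = 127.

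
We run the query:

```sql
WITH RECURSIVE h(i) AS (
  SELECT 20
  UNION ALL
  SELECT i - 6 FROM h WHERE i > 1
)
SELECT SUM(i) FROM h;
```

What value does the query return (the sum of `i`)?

40

Base: i=20.
Iteration 1: 20 > 1 holds -> i = 20 - 6 = 14.
Iteration 2: 14 > 1 holds -> i = 14 - 6 = 8.
Iteration 3: 8 > 1 holds -> i = 8 - 6 = 2.
Iteration 4: 2 > 1 holds -> i = 2 - 6 = -4.
Iteration 5: -4 > 1 fails; recursion stops.
SUM(i) = 20 + 14 + 8 + 2 + -4 = 40.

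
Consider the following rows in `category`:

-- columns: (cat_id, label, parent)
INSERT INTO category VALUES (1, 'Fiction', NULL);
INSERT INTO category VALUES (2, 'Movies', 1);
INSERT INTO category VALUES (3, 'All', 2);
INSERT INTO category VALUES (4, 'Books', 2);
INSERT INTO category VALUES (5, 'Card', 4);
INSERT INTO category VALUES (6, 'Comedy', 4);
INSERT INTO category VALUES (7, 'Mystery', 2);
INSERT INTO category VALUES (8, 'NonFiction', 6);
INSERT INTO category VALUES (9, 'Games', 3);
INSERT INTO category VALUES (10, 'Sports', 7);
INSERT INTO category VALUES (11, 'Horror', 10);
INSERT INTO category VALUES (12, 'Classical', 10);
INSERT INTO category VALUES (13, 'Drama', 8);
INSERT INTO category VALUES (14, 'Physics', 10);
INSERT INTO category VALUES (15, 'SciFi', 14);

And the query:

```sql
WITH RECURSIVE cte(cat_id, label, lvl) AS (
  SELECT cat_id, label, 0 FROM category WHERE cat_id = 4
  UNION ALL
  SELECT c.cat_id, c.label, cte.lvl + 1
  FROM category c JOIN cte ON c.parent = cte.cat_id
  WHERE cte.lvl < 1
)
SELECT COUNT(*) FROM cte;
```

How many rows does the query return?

3

Base: cat_id=4 (Books) at lvl 0.
Iteration 1: rows with parent in {4} -> Card (id 5, lvl 1), Comedy (id 6, lvl 1).
Iteration 2: lvl < 1 fails for all current rows; recursion stops.
Total rows emitted: 3.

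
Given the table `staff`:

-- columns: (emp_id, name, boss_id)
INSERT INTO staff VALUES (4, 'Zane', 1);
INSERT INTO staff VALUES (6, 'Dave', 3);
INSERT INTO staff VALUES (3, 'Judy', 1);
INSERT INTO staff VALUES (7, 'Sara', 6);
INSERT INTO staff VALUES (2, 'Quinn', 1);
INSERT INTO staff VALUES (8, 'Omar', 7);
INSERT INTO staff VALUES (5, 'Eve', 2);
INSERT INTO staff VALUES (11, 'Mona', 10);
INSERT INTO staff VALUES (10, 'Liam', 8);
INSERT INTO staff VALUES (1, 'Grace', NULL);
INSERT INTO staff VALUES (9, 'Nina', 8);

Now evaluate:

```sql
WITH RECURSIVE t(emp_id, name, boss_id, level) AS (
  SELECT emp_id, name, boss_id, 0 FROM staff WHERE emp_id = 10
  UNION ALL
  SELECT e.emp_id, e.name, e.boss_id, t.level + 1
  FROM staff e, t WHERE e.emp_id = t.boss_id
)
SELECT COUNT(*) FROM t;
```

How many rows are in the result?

Base: emp_id=10 (Liam), boss_id=8, level 0.
Iteration 1: join on emp_id=8 -> Omar (id 8, boss_id=7, level 1).
Iteration 2: join on emp_id=7 -> Sara (id 7, boss_id=6, level 2).
Iteration 3: join on emp_id=6 -> Dave (id 6, boss_id=3, level 3).
Iteration 4: join on emp_id=3 -> Judy (id 3, boss_id=1, level 4).
Iteration 5: join on emp_id=1 -> Grace (id 1, boss_id=NULL, level 5).
Iteration 6: boss_id is NULL; no match; recursion stops.
Total rows emitted: 6.

6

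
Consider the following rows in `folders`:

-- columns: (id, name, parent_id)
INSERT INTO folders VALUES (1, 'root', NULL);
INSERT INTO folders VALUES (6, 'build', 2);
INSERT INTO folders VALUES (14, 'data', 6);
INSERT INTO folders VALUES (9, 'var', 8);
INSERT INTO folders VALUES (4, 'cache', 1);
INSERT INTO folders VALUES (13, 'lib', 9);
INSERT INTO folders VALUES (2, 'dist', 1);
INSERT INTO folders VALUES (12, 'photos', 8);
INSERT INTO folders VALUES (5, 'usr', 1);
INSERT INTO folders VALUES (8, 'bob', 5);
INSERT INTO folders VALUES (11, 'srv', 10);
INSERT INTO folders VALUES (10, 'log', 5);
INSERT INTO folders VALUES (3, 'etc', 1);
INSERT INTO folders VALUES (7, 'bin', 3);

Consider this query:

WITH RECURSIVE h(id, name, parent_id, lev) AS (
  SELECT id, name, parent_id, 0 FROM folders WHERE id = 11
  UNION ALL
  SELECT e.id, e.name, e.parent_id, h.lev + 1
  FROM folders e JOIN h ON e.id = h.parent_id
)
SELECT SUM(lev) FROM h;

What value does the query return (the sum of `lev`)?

Base: id=11 (srv), parent_id=10, lev 0.
Iteration 1: join on id=10 -> log (id 10, parent_id=5, lev 1).
Iteration 2: join on id=5 -> usr (id 5, parent_id=1, lev 2).
Iteration 3: join on id=1 -> root (id 1, parent_id=NULL, lev 3).
Iteration 4: parent_id is NULL; no match; recursion stops.
SUM(lev) = 0 + 1 + 2 + 3 = 6.

6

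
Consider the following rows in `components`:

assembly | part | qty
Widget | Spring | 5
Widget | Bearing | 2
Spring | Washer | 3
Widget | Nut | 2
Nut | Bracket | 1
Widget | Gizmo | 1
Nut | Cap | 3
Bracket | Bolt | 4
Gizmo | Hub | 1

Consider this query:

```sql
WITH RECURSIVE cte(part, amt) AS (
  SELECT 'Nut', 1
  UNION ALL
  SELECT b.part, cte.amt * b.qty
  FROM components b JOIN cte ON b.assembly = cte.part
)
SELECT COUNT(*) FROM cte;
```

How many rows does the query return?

4

Base: (Nut, amt=1).
Iteration 1: components of {Nut} -> Bracket = 1*1 = 1, Cap = 1*3 = 3.
Iteration 2: components of {Bracket,Cap} -> Bolt = 1*4 = 4.
Iteration 3: no further components; recursion stops.
Total rows emitted: 4.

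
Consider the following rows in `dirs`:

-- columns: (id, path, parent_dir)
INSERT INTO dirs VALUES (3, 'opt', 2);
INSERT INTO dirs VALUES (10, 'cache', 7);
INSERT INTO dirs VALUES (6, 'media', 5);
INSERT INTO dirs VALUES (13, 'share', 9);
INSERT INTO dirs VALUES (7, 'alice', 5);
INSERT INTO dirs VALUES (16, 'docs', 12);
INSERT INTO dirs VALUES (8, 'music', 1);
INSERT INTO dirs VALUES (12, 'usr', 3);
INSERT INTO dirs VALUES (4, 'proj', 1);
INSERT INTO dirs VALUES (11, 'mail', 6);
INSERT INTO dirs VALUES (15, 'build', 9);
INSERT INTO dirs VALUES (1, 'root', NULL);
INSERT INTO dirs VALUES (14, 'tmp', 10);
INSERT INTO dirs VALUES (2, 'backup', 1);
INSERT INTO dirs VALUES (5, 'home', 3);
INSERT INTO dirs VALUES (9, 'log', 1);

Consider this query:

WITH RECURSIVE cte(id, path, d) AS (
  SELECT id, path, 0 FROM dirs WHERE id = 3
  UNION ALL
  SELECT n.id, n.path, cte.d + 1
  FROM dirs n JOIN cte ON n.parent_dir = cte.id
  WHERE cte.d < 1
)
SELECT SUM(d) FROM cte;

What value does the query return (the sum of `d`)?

Base: id=3 (opt) at d 0.
Iteration 1: rows with parent_dir in {3} -> home (id 5, d 1), usr (id 12, d 1).
Iteration 2: d < 1 fails for all current rows; recursion stops.
SUM(d) = 0 + 1 + 1 = 2.

2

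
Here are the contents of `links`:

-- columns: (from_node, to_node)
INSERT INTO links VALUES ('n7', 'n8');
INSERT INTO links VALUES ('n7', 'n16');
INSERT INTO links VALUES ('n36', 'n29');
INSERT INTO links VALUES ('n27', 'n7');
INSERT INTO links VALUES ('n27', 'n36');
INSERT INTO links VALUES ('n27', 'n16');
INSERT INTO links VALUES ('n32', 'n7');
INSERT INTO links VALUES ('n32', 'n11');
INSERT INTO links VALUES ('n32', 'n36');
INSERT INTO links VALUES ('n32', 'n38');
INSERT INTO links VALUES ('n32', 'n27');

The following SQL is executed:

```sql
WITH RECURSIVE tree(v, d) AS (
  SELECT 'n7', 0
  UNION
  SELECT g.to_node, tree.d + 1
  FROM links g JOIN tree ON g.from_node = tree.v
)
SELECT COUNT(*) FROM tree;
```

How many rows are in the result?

3

Base: (n7, d=0).
Iteration 1: edges from {n7} -> (n16, d=1), (n8, d=1).
Iteration 2: no outgoing edges from {n16,n8}; recursion stops.
Total rows emitted: 3.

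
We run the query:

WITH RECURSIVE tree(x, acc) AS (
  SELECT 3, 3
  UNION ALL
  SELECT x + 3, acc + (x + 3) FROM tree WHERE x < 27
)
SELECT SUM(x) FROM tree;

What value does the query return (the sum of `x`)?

135

Base: x=3, acc=3.
Iteration 1: 3 < 27 holds -> x = 3 + 3 = 6, acc = 3 + 6 = 9.
Iteration 2: 6 < 27 holds -> x = 6 + 3 = 9, acc = 9 + 9 = 18.
Iteration 3: 9 < 27 holds -> x = 9 + 3 = 12, acc = 18 + 12 = 30.
Iteration 4: 12 < 27 holds -> x = 12 + 3 = 15, acc = 30 + 15 = 45.
Iteration 5: 15 < 27 holds -> x = 15 + 3 = 18, acc = 45 + 18 = 63.
Iteration 6: 18 < 27 holds -> x = 18 + 3 = 21, acc = 63 + 21 = 84.
Iteration 7: 21 < 27 holds -> x = 21 + 3 = 24, acc = 84 + 24 = 108.
Iteration 8: 24 < 27 holds -> x = 24 + 3 = 27, acc = 108 + 27 = 135.
Iteration 9: 27 < 27 fails; recursion stops.
SUM(x) = 3 + 6 + 9 + 12 + 15 + 18 + 21 + 24 + 27 = 135.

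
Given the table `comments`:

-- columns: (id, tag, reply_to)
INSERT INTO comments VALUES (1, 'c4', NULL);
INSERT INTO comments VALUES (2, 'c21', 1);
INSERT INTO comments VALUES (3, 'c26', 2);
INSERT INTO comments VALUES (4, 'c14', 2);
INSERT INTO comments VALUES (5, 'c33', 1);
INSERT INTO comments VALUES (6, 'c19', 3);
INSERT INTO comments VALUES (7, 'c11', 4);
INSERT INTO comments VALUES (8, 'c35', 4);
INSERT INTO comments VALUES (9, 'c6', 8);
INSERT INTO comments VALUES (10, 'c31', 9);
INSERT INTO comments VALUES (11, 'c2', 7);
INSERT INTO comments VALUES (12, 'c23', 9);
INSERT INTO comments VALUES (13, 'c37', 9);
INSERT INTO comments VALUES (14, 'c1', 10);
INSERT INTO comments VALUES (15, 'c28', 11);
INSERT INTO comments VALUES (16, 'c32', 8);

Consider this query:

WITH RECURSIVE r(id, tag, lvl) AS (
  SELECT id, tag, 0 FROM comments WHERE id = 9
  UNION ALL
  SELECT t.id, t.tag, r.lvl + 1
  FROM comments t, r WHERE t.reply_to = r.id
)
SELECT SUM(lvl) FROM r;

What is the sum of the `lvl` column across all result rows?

5

Base: id=9 (c6) at lvl 0.
Iteration 1: rows with reply_to in {9} -> c31 (id 10, lvl 1), c23 (id 12, lvl 1), c37 (id 13, lvl 1).
Iteration 2: rows with reply_to in {10,12,13} -> c1 (id 14, lvl 2).
Iteration 3: no rows with reply_to in {14}; recursion stops.
SUM(lvl) = 0 + 1 + 1 + 1 + 2 = 5.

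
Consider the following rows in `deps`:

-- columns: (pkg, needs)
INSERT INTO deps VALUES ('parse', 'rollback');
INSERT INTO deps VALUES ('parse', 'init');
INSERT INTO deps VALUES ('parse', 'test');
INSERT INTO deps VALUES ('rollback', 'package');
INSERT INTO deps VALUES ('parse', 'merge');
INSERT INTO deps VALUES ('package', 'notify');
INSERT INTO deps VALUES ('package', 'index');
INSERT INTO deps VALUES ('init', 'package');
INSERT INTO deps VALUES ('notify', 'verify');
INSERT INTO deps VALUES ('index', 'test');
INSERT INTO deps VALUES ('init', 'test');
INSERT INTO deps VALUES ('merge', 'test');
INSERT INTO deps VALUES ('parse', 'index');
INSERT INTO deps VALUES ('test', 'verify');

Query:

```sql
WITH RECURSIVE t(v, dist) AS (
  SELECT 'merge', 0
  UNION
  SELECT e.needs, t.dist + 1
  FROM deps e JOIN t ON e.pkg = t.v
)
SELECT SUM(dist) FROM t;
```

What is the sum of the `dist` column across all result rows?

Base: (merge, dist=0).
Iteration 1: edges from {merge} -> (test, dist=1).
Iteration 2: edges from {test} -> (verify, dist=2).
Iteration 3: no outgoing edges from {verify}; recursion stops.
SUM(dist) = 0 + 1 + 2 = 3.

3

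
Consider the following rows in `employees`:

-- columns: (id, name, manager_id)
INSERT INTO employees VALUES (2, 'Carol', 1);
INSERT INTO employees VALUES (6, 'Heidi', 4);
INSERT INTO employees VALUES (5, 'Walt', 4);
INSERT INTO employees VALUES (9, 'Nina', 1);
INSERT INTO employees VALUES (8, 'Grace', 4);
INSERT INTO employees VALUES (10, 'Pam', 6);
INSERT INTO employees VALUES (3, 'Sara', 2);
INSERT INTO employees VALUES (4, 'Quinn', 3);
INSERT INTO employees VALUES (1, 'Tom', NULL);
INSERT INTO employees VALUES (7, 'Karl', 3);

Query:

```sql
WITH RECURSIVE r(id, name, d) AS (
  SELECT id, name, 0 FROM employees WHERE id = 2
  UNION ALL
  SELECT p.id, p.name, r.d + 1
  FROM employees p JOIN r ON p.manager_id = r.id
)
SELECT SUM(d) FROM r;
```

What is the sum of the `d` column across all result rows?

Base: id=2 (Carol) at d 0.
Iteration 1: rows with manager_id in {2} -> Sara (id 3, d 1).
Iteration 2: rows with manager_id in {3} -> Quinn (id 4, d 2), Karl (id 7, d 2).
Iteration 3: rows with manager_id in {4,7} -> Walt (id 5, d 3), Heidi (id 6, d 3), Grace (id 8, d 3).
Iteration 4: rows with manager_id in {5,6,8} -> Pam (id 10, d 4).
Iteration 5: no rows with manager_id in {10}; recursion stops.
SUM(d) = 0 + 1 + 2 + 2 + 3 + 3 + 3 + 4 = 18.

18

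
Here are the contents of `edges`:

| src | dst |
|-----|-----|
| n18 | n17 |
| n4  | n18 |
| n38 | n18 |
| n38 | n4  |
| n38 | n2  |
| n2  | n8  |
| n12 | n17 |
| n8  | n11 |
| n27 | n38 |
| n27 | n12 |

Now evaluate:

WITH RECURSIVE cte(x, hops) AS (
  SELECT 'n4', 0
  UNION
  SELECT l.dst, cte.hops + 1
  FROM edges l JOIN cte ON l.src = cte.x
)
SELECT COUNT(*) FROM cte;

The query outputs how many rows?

3

Base: (n4, hops=0).
Iteration 1: edges from {n4} -> (n18, hops=1).
Iteration 2: edges from {n18} -> (n17, hops=2).
Iteration 3: no outgoing edges from {n17}; recursion stops.
Total rows emitted: 3.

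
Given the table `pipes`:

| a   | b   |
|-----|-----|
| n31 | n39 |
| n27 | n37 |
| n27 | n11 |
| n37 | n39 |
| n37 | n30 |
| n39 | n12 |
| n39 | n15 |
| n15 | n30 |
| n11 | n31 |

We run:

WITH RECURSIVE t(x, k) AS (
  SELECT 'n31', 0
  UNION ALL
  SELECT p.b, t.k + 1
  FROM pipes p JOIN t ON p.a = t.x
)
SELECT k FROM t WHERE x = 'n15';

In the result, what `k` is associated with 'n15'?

2

Base: (n31, k=0).
Iteration 1: edges from {n31} -> (n39, k=1).
Iteration 2: edges from {n39} -> (n12, k=2), (n15, k=2).
Iteration 3: edges from {n12,n15} -> (n30, k=3).
Iteration 4: no outgoing edges from {n30}; recursion stops.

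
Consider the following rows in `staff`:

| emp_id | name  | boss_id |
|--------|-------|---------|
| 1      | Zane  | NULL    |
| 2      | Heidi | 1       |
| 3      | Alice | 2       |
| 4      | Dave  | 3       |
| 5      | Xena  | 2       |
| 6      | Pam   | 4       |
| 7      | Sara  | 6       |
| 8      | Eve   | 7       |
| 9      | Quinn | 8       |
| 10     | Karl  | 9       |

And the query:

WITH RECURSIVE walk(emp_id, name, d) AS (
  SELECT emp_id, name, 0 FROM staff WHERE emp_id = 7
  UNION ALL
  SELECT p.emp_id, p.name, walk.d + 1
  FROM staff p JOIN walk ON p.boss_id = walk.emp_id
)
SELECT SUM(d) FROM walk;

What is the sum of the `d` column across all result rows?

6

Base: emp_id=7 (Sara) at d 0.
Iteration 1: rows with boss_id in {7} -> Eve (id 8, d 1).
Iteration 2: rows with boss_id in {8} -> Quinn (id 9, d 2).
Iteration 3: rows with boss_id in {9} -> Karl (id 10, d 3).
Iteration 4: no rows with boss_id in {10}; recursion stops.
SUM(d) = 0 + 1 + 2 + 3 = 6.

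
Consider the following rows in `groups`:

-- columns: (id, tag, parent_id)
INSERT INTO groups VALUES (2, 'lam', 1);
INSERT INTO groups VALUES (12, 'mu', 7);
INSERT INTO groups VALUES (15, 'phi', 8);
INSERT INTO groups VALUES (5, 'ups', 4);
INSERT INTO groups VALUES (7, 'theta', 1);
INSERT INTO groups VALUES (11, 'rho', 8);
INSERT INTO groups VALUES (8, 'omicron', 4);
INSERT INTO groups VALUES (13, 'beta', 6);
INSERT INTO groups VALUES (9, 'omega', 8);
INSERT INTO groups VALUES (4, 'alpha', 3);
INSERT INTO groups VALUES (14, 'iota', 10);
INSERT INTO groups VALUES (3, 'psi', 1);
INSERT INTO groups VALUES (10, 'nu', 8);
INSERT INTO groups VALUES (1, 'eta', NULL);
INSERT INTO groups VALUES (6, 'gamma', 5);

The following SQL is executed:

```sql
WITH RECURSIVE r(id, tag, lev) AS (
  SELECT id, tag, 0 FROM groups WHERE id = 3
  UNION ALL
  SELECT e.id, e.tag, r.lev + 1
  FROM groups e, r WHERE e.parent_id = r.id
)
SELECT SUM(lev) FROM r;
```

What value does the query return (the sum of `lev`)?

28

Base: id=3 (psi) at lev 0.
Iteration 1: rows with parent_id in {3} -> alpha (id 4, lev 1).
Iteration 2: rows with parent_id in {4} -> ups (id 5, lev 2), omicron (id 8, lev 2).
Iteration 3: rows with parent_id in {5,8} -> gamma (id 6, lev 3), omega (id 9, lev 3), nu (id 10, lev 3), rho (id 11, lev 3), phi (id 15, lev 3).
Iteration 4: rows with parent_id in {6,9,10,11,15} -> beta (id 13, lev 4), iota (id 14, lev 4).
Iteration 5: no rows with parent_id in {13,14}; recursion stops.
SUM(lev) = 0 + 1 + 2 + 2 + 3 + 3 + 3 + 3 + 3 + 4 + 4 = 28.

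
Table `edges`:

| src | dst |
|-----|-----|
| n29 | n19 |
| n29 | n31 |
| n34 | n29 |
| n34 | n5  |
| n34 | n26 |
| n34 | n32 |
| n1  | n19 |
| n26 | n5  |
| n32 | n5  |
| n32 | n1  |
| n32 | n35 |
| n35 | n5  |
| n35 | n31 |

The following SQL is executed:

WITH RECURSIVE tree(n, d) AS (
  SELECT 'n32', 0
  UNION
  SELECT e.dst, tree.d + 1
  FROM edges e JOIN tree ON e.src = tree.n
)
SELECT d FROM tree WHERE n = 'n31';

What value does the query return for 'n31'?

2

Base: (n32, d=0).
Iteration 1: edges from {n32} -> (n1, d=1), (n35, d=1), (n5, d=1).
Iteration 2: edges from {n1,n35,n5} -> (n19, d=2), (n31, d=2), (n5, d=2).
Iteration 3: no outgoing edges from {n19,n31,n5}; recursion stops.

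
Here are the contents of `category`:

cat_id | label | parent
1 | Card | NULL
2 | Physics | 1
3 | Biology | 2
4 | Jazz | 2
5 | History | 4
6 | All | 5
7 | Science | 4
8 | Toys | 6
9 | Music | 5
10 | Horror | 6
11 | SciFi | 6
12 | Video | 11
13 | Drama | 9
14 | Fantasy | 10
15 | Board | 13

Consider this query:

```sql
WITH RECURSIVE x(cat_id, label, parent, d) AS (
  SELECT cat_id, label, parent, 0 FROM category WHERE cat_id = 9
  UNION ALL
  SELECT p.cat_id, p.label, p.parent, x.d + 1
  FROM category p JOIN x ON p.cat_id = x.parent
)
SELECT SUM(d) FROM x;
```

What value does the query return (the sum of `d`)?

Base: cat_id=9 (Music), parent=5, d 0.
Iteration 1: join on cat_id=5 -> History (id 5, parent=4, d 1).
Iteration 2: join on cat_id=4 -> Jazz (id 4, parent=2, d 2).
Iteration 3: join on cat_id=2 -> Physics (id 2, parent=1, d 3).
Iteration 4: join on cat_id=1 -> Card (id 1, parent=NULL, d 4).
Iteration 5: parent is NULL; no match; recursion stops.
SUM(d) = 0 + 1 + 2 + 3 + 4 = 10.

10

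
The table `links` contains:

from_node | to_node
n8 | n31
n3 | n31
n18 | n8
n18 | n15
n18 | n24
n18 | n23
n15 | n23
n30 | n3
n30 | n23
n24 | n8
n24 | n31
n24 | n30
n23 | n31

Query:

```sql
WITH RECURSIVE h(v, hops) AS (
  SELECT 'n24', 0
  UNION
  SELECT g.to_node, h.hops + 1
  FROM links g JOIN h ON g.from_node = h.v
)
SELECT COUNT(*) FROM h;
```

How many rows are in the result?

Base: (n24, hops=0).
Iteration 1: edges from {n24} -> (n30, hops=1), (n31, hops=1), (n8, hops=1).
Iteration 2: edges from {n30,n31,n8} -> (n23, hops=2), (n3, hops=2), (n31, hops=2).
Iteration 3: edges from {n23,n3,n31} -> (n31, hops=3). [UNION drops 1 duplicate row(s)]
Iteration 4: no outgoing edges from {n31}; recursion stops.
Total rows emitted: 8.

8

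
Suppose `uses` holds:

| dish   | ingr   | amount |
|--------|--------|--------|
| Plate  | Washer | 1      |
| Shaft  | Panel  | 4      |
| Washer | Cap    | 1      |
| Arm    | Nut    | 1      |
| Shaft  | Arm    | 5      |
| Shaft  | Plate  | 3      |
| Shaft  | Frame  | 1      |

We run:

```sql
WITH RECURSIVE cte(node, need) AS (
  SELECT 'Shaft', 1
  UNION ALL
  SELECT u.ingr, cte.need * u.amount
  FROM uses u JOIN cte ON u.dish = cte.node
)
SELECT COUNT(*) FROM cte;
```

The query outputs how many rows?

8

Base: (Shaft, need=1).
Iteration 1: components of {Shaft} -> Arm = 1*5 = 5, Frame = 1*1 = 1, Panel = 1*4 = 4, Plate = 1*3 = 3.
Iteration 2: components of {Arm,Frame,Panel,Plate} -> Nut = 5*1 = 5, Washer = 3*1 = 3.
Iteration 3: components of {Nut,Washer} -> Cap = 3*1 = 3.
Iteration 4: no further components; recursion stops.
Total rows emitted: 8.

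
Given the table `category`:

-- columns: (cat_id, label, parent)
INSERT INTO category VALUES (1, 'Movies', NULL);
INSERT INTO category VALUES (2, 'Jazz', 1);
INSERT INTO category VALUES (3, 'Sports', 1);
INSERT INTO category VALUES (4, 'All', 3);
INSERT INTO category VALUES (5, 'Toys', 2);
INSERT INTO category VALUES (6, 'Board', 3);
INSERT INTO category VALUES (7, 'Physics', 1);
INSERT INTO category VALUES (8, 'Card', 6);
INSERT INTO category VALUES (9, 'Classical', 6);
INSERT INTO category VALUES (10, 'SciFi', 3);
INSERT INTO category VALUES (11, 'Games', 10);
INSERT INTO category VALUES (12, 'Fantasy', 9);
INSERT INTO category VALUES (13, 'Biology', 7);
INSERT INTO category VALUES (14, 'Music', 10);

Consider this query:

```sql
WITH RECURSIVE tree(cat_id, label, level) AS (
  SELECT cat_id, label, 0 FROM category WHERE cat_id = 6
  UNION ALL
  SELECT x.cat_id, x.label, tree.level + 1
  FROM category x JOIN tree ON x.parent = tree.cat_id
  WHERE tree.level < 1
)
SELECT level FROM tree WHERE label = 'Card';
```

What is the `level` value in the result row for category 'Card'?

Base: cat_id=6 (Board) at level 0.
Iteration 1: rows with parent in {6} -> Card (id 8, level 1), Classical (id 9, level 1).
Iteration 2: level < 1 fails for all current rows; recursion stops.

1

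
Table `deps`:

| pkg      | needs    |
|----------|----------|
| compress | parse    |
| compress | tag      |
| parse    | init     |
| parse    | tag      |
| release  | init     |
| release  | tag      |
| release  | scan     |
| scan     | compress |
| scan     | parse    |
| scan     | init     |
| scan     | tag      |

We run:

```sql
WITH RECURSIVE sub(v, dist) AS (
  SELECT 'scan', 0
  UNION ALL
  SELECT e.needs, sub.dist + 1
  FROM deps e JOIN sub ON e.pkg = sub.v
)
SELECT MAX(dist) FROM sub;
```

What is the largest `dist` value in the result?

3

Base: (scan, dist=0).
Iteration 1: edges from {scan} -> (compress, dist=1), (init, dist=1), (parse, dist=1), (tag, dist=1).
Iteration 2: edges from {compress,init,parse,tag} -> (init, dist=2), (parse, dist=2), (tag, dist=2) x2. [UNION ALL keeps all 4 new rows, including repeats]
Iteration 3: edges from {init,parse,tag} -> (init, dist=3), (tag, dist=3).
Iteration 4: no outgoing edges from {init,tag}; recursion stops.
dist values: 0, 1, 1, 1, 1, 2, 2, 2, 2, 3, 3; the maximum is 3.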